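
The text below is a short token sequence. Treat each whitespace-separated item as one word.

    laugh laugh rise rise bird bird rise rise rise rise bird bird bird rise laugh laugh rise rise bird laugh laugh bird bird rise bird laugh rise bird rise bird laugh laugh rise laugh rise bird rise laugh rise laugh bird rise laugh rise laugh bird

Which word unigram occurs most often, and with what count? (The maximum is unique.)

"rise", 18 times

Unigram frequencies (highest first):
  rise: 18
  laugh: 14
  bird: 14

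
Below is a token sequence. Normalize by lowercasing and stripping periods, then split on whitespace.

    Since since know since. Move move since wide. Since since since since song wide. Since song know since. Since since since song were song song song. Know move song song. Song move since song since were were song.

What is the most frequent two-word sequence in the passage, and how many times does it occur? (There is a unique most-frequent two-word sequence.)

Bigram frequencies (highest first):
  since since: 7
  since song: 4
  song song: 4
  know since: 2
  move since: 2
  wide since: 2
  … (14 more, each ≤ 2)

"since since", 7 times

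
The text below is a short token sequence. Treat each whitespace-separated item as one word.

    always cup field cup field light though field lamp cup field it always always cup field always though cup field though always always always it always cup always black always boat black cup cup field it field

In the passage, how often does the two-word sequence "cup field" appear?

6

Scanning the 36 overlapping bigram windows for "cup field":
  position 2–3: cup field
  position 4–5: cup field
  position 10–11: cup field
  position 15–16: cup field
  position 19–20: cup field
  position 34–35: cup field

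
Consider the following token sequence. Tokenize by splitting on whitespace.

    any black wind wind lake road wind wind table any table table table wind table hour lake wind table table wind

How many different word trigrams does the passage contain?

21 tokens → 19 trigram windows in total.
Repeated trigrams (each contributes count−1 duplicates):
  table table wind: 2
1 duplicate windows → 19 − 1 = 18 distinct.

18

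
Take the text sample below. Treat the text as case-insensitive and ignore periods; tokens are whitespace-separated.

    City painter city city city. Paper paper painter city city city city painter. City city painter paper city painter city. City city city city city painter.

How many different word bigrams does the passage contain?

26 tokens → 25 bigram windows in total.
Repeated bigrams (each contributes count−1 duplicates):
  city city: 11
  city painter: 5
  painter city: 4
17 duplicate windows → 25 − 17 = 8 distinct.

8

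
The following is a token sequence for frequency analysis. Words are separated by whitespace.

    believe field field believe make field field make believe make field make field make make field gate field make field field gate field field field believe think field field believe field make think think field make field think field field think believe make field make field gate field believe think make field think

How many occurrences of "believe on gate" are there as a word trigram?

Scanning the 51 overlapping trigram windows for "believe on gate":
  (none found)

0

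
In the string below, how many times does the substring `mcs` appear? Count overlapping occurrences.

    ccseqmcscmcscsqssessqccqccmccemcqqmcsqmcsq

Sliding a length-3 window over the 42 characters (40 positions):
  position 6–8: mcs
  position 10–12: mcs
  position 35–37: mcs
  position 39–41: mcs

4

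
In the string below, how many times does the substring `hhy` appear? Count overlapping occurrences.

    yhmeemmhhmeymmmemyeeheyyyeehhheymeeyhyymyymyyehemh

0

Sliding a length-3 window over the 50 characters (48 positions):
  (no match at any position)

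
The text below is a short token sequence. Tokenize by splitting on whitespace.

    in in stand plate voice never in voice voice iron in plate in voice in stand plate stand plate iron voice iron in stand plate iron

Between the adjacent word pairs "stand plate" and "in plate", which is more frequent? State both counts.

"stand plate" (4 vs 1)

"stand plate": 4 occurrences
"in plate": 1 occurrence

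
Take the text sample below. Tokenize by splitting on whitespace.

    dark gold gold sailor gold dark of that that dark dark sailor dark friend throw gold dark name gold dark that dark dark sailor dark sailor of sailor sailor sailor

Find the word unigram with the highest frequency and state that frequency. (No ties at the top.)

Unigram frequencies (highest first):
  dark: 10
  sailor: 7
  gold: 5
  that: 3
  of: 2
  friend: 1
  … (2 more, each ≤ 1)

"dark", 10 times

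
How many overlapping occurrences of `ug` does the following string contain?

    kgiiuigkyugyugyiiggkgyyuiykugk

3

Sliding a length-2 window over the 30 characters (29 positions):
  position 10–11: ug
  position 13–14: ug
  position 28–29: ug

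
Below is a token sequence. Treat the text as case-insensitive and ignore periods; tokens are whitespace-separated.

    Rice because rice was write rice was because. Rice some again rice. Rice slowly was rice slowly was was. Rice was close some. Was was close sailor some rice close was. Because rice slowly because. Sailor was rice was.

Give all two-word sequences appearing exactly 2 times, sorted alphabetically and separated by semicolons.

Bigram counts meeting the condition (exactly 2 times):
  slowly was: 2
  was because: 2
  was close: 2
  was was: 2

slowly was; was because; was close; was was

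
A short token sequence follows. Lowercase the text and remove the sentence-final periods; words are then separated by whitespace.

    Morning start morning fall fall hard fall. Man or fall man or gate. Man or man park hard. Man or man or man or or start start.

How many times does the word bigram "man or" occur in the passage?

6

Scanning the 26 overlapping bigram windows for "man or":
  position 8–9: man or
  position 11–12: man or
  position 14–15: man or
  position 19–20: man or
  position 21–22: man or
  position 23–24: man or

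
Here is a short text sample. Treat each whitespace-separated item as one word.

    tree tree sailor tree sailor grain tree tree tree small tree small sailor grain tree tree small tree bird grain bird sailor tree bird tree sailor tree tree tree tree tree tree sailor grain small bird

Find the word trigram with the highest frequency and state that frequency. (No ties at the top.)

Trigram frequencies (highest first):
  tree tree tree: 5
  tree tree sailor: 2
  tree sailor tree: 2
  tree sailor grain: 2
  sailor grain tree: 2
  grain tree tree: 2
  … (17 more, each ≤ 2)

"tree tree tree", 5 times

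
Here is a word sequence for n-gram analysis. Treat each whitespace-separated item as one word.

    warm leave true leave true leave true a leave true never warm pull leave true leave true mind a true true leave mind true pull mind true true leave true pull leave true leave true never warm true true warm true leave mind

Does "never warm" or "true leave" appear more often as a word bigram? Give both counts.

"true leave" (7 vs 2)

"never warm": 2 occurrences
"true leave": 7 occurrences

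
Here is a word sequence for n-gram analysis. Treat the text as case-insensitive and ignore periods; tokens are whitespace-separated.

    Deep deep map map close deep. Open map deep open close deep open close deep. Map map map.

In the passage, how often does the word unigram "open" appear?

Scanning the 18 tokens for "open":
  position 7: open
  position 10: open
  position 13: open

3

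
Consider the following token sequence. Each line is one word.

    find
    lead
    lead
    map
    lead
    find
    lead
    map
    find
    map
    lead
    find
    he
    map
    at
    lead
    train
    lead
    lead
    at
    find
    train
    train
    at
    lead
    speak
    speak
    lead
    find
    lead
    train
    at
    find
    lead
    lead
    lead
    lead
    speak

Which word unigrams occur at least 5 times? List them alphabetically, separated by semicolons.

find; lead

Unigram counts meeting the condition (at least 5 times):
  find: 7
  lead: 15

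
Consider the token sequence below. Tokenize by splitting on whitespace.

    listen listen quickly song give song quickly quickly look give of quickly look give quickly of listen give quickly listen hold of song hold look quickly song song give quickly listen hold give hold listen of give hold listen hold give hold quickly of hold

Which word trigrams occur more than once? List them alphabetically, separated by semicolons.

give hold listen; give quickly listen; hold give hold; listen hold give; quickly listen hold; quickly look give

Trigram counts meeting the condition (more than once):
  give hold listen: 2
  give quickly listen: 2
  hold give hold: 2
  listen hold give: 2
  quickly listen hold: 2
  quickly look give: 2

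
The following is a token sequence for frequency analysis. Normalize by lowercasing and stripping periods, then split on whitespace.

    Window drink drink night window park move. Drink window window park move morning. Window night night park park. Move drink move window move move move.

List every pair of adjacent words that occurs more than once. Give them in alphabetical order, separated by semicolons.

Bigram counts meeting the condition (more than once):
  move drink: 2
  move move: 2
  park move: 3
  window park: 2

move drink; move move; park move; window park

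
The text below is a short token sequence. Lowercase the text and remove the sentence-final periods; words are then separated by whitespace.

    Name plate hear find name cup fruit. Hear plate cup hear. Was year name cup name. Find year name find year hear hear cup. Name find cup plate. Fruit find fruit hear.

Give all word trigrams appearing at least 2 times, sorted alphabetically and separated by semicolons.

Trigram counts meeting the condition (at least 2 times):
  cup name find: 2
  name find year: 2

cup name find; name find year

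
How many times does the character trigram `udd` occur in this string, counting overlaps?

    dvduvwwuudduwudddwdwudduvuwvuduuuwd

3

Sliding a length-3 window over the 35 characters (33 positions):
  position 9–11: udd
  position 14–16: udd
  position 21–23: udd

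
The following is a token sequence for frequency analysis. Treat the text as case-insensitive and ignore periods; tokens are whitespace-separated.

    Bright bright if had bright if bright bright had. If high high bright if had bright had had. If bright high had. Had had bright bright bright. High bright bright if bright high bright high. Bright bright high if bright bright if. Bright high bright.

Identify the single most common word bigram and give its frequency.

"bright bright", 7 times

Bigram frequencies (highest first):
  bright bright: 7
  bright high: 6
  bright if: 5
  if bright: 5
  high bright: 5
  had bright: 3
  … (8 more, each ≤ 3)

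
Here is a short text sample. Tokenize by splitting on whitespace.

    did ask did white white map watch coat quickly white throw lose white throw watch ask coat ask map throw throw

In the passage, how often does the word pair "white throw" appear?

2

Scanning the 20 overlapping bigram windows for "white throw":
  position 10–11: white throw
  position 13–14: white throw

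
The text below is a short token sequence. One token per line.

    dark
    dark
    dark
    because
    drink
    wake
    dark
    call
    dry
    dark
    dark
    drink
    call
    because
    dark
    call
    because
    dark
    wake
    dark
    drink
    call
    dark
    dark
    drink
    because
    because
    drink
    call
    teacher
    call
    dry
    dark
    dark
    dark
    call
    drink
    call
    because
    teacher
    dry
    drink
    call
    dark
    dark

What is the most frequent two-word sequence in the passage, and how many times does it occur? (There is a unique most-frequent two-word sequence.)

"dark dark", 7 times

Bigram frequencies (highest first):
  dark dark: 7
  drink call: 5
  dark call: 3
  dark drink: 3
  call because: 3
  because drink: 2
  … (16 more, each ≤ 2)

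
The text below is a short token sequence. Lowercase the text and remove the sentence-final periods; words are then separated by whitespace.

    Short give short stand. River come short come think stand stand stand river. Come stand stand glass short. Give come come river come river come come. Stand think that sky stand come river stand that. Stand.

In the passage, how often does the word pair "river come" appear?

4

Scanning the 35 overlapping bigram windows for "river come":
  position 5–6: river come
  position 13–14: river come
  position 22–23: river come
  position 24–25: river come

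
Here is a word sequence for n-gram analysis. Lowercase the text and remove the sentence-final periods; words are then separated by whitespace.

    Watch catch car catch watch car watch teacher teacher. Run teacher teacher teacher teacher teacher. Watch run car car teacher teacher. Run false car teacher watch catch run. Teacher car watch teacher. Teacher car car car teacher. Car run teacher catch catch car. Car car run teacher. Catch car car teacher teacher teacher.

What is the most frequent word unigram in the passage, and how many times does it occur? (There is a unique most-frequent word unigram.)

"teacher", 19 times

Unigram frequencies (highest first):
  teacher: 19
  car: 15
  watch: 6
  catch: 6
  run: 6
  false: 1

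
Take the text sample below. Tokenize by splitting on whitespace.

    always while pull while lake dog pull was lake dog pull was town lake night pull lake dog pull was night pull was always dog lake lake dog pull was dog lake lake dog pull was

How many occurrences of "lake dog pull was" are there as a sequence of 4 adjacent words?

Scanning the 33 overlapping 4-gram windows for "lake dog pull was":
  position 5–8: lake dog pull was
  position 9–12: lake dog pull was
  position 17–20: lake dog pull was
  position 27–30: lake dog pull was
  position 33–36: lake dog pull was

5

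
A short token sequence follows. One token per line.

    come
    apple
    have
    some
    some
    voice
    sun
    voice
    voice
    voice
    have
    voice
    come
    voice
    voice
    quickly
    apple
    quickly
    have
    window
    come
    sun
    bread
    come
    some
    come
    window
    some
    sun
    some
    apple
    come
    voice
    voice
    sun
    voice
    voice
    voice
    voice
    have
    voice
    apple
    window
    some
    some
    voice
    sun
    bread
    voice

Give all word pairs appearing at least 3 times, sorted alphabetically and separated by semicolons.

Bigram counts meeting the condition (at least 3 times):
  voice sun: 3
  voice voice: 7

voice sun; voice voice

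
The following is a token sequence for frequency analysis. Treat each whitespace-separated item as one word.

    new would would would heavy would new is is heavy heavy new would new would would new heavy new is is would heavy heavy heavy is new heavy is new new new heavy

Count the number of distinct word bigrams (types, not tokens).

33 tokens → 32 bigram windows in total.
Repeated bigrams (each contributes count−1 duplicates):
  heavy heavy: 3
  new heavy: 3
  new would: 3
  would new: 3
  would would: 3
  heavy is: 2
  heavy new: 2
  is is: 2
  … (4 more repeated)
17 duplicate windows → 32 − 17 = 15 distinct.

15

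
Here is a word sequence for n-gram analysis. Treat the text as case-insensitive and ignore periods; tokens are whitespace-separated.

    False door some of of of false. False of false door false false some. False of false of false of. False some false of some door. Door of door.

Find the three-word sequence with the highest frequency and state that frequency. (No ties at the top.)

"false of false", 4 times

Trigram frequencies (highest first):
  false of false: 4
  false some false: 2
  some false of: 2
  of false of: 2
  false door some: 1
  door some of: 1
  … (15 more, each ≤ 1)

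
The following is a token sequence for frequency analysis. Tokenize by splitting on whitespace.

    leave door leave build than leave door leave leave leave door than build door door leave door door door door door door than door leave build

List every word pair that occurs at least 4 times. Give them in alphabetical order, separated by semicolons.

door door; door leave; leave door

Bigram counts meeting the condition (at least 4 times):
  door door: 6
  door leave: 4
  leave door: 4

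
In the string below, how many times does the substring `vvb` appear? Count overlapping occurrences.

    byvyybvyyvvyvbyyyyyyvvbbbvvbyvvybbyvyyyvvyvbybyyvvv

2

Sliding a length-3 window over the 51 characters (49 positions):
  position 21–23: vvb
  position 26–28: vvb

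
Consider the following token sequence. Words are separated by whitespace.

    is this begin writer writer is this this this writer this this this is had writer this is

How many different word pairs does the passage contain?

11

18 tokens → 17 bigram windows in total.
Repeated bigrams (each contributes count−1 duplicates):
  this this: 4
  is this: 2
  this is: 2
  writer this: 2
6 duplicate windows → 17 − 6 = 11 distinct.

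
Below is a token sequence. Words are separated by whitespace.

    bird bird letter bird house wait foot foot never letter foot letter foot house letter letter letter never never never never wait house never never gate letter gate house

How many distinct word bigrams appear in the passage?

29 tokens → 28 bigram windows in total.
Repeated bigrams (each contributes count−1 duplicates):
  never never: 4
  letter foot: 2
  letter letter: 2
5 duplicate windows → 28 − 5 = 23 distinct.

23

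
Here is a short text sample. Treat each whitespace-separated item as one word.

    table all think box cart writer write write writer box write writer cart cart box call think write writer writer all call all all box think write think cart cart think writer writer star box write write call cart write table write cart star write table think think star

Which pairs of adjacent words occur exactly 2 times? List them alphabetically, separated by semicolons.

Bigram counts meeting the condition (exactly 2 times):
  box write: 2
  cart cart: 2
  think write: 2
  write table: 2
  write write: 2
  writer writer: 2

box write; cart cart; think write; write table; write write; writer writer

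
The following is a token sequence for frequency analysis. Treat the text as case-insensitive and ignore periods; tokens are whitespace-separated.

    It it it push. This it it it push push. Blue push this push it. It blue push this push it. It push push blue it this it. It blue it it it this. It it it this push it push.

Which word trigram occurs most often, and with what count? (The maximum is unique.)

"it it it", 4 times

Trigram frequencies (highest first):
  it it it: 4
  it it push: 3
  this it it: 3
  this push it: 3
  it push push: 2
  push push blue: 2
  … (16 more, each ≤ 2)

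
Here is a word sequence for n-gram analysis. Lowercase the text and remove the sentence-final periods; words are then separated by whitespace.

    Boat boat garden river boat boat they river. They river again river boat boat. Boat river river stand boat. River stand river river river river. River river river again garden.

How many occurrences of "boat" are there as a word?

8

Scanning the 30 tokens for "boat":
  position 1: boat
  position 2: boat
  position 5: boat
  position 6: boat
  position 13: boat
  position 14: boat
  position 15: boat
  position 19: boat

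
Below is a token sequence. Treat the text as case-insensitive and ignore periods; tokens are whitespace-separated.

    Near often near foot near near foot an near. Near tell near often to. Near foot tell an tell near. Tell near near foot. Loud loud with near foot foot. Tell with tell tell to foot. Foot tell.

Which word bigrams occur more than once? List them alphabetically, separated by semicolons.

Bigram counts meeting the condition (more than once):
  foot foot: 2
  foot tell: 3
  near foot: 5
  near near: 3
  near often: 2
  near tell: 2
  tell near: 3

foot foot; foot tell; near foot; near near; near often; near tell; tell near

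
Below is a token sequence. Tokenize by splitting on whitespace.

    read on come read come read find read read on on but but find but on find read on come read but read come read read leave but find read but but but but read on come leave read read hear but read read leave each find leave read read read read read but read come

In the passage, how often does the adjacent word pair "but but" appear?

Scanning the 55 overlapping bigram windows for "but but":
  position 12–13: but but
  position 31–32: but but
  position 32–33: but but
  position 33–34: but but

4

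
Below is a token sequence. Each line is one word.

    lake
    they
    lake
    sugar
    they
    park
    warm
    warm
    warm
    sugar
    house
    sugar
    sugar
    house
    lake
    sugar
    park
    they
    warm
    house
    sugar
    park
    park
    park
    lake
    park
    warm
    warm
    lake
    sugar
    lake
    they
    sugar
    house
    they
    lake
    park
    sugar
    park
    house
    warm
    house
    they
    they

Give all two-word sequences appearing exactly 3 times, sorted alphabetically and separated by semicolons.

Bigram counts meeting the condition (exactly 3 times):
  lake sugar: 3
  sugar house: 3
  sugar park: 3
  warm warm: 3

lake sugar; sugar house; sugar park; warm warm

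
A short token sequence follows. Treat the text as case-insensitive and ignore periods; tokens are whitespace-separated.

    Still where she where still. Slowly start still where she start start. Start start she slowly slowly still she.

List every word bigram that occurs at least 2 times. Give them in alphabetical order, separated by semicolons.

start start; still where; where she

Bigram counts meeting the condition (at least 2 times):
  start start: 3
  still where: 2
  where she: 2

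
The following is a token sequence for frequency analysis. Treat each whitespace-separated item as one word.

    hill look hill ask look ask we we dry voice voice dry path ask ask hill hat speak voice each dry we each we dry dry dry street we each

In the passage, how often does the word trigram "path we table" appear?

Scanning the 28 overlapping trigram windows for "path we table":
  (none found)

0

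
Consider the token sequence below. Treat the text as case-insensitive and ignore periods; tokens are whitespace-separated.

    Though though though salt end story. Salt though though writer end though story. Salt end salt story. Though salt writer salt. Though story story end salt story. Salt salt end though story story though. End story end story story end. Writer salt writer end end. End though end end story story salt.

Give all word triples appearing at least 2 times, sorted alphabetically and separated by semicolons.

Trigram counts meeting the condition (at least 2 times):
  end salt story: 2
  end story story: 2
  end though story: 2
  story story end: 2
  though story story: 2

end salt story; end story story; end though story; story story end; though story story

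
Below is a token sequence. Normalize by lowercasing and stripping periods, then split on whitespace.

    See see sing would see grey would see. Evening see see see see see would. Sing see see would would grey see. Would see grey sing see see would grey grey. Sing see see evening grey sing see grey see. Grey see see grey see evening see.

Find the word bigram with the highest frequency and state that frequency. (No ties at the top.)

"see see", 9 times

Bigram frequencies (highest first):
  see see: 9
  see grey: 5
  see would: 4
  sing see: 4
  grey see: 4
  would see: 3
  … (11 more, each ≤ 3)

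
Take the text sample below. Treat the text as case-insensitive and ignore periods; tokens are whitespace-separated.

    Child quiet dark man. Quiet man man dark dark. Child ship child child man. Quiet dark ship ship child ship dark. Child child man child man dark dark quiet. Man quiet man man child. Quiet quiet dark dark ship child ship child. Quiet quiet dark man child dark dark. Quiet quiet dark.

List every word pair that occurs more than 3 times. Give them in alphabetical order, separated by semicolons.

Bigram counts meeting the condition (more than 3 times):
  dark dark: 4
  quiet dark: 5
  ship child: 4

dark dark; quiet dark; ship child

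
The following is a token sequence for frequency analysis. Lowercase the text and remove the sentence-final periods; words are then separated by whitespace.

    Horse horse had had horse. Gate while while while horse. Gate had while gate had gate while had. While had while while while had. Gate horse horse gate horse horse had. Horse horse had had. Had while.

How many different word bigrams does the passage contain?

37 tokens → 36 bigram windows in total.
Repeated bigrams (each contributes count−1 duplicates):
  had while: 4
  horse horse: 4
  while while: 4
  had had: 3
  horse gate: 3
  horse had: 3
  while had: 3
  gate had: 2
  … (4 more repeated)
22 duplicate windows → 36 − 22 = 14 distinct.

14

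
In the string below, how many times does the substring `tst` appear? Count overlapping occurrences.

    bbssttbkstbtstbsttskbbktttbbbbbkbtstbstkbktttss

2

Sliding a length-3 window over the 47 characters (45 positions):
  position 12–14: tst
  position 34–36: tst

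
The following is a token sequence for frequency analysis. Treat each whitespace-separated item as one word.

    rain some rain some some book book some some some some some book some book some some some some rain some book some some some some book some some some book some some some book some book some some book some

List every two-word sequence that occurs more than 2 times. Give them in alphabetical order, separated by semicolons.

Bigram counts meeting the condition (more than 2 times):
  book some: 9
  rain some: 3
  some book: 9
  some some: 16

book some; rain some; some book; some some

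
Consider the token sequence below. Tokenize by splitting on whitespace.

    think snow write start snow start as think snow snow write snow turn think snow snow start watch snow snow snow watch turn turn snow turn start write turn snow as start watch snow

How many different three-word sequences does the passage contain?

34 tokens → 32 trigram windows in total.
Repeated trigrams (each contributes count−1 duplicates):
  start watch snow: 2
  think snow snow: 2
2 duplicate windows → 32 − 2 = 30 distinct.

30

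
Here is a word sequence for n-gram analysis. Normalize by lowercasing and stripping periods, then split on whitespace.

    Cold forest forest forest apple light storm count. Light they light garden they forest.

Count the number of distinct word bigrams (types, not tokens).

14 tokens → 13 bigram windows in total.
Repeated bigrams (each contributes count−1 duplicates):
  forest forest: 2
1 duplicate windows → 13 − 1 = 12 distinct.

12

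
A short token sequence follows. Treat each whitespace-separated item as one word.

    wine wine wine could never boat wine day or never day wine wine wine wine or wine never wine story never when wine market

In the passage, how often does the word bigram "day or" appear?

Scanning the 23 overlapping bigram windows for "day or":
  position 8–9: day or

1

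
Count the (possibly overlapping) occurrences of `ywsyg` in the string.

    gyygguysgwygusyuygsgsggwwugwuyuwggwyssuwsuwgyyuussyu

0

Sliding a length-5 window over the 52 characters (48 positions):
  (no match at any position)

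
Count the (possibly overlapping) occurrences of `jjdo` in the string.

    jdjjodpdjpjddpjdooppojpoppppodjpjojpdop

0

Sliding a length-4 window over the 39 characters (36 positions):
  (no match at any position)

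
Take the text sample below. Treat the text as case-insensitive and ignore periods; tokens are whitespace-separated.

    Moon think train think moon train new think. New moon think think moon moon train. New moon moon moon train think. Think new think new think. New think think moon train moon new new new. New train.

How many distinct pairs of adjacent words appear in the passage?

15

37 tokens → 36 bigram windows in total.
Repeated bigrams (each contributes count−1 duplicates):
  moon train: 4
  new think: 4
  think new: 4
  moon moon: 3
  new new: 3
  think moon: 3
  think think: 3
  moon think: 2
  … (3 more repeated)
21 duplicate windows → 36 − 21 = 15 distinct.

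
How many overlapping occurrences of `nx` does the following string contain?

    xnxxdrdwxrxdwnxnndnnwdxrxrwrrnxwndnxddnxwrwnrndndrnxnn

Sliding a length-2 window over the 54 characters (53 positions):
  position 2–3: nx
  position 14–15: nx
  position 30–31: nx
  position 35–36: nx
  position 39–40: nx
  position 51–52: nx

6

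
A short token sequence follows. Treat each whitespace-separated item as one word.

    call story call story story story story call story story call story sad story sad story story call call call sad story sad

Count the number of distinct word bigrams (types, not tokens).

23 tokens → 22 bigram windows in total.
Repeated bigrams (each contributes count−1 duplicates):
  story story: 5
  call story: 4
  story call: 4
  sad story: 3
  story sad: 3
  call call: 2
15 duplicate windows → 22 − 15 = 7 distinct.

7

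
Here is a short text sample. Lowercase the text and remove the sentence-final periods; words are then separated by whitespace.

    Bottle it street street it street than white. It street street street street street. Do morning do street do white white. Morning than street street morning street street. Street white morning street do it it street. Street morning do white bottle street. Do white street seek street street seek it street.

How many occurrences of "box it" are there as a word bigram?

Scanning the 50 overlapping bigram windows for "box it":
  (none found)

0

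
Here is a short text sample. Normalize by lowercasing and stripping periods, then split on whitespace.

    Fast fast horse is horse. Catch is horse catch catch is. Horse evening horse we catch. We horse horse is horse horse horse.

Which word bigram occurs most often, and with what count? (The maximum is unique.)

"is horse", 4 times

Bigram frequencies (highest first):
  is horse: 4
  horse horse: 3
  horse is: 2
  horse catch: 2
  catch is: 2
  fast fast: 1
  … (8 more, each ≤ 1)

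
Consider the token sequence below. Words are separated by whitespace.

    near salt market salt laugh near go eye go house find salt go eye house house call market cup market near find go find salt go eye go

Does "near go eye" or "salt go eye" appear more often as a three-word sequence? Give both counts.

"salt go eye" (2 vs 1)

"near go eye": 1 occurrence
"salt go eye": 2 occurrences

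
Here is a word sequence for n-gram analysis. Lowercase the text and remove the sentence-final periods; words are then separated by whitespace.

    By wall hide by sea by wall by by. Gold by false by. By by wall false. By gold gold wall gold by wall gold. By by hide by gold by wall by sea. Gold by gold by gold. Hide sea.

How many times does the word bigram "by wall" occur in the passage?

5

Scanning the 40 overlapping bigram windows for "by wall":
  position 1–2: by wall
  position 6–7: by wall
  position 15–16: by wall
  position 23–24: by wall
  position 31–32: by wall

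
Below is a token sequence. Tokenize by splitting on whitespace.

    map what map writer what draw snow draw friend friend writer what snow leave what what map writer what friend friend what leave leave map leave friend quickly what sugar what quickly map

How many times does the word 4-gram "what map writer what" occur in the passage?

2

Scanning the 30 overlapping 4-gram windows for "what map writer what":
  position 2–5: what map writer what
  position 16–19: what map writer what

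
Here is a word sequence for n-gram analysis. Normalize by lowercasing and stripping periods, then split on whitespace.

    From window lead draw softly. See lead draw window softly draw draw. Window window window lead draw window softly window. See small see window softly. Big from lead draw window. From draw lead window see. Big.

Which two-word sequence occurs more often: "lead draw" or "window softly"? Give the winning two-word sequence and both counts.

"lead draw" (4 vs 3)

"lead draw": 4 occurrences
"window softly": 3 occurrences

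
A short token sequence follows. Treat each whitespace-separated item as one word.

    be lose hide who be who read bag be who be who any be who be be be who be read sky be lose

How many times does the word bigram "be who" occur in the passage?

Scanning the 23 overlapping bigram windows for "be who":
  position 5–6: be who
  position 9–10: be who
  position 11–12: be who
  position 14–15: be who
  position 18–19: be who

5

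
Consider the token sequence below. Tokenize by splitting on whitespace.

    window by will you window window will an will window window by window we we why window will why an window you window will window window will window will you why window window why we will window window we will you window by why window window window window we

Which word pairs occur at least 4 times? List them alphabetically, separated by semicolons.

will window; window will; window window

Bigram counts meeting the condition (at least 4 times):
  will window: 4
  window will: 5
  window window: 8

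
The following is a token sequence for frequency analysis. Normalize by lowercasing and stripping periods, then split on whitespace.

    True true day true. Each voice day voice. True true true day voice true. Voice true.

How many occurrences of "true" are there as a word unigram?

8

Scanning the 16 tokens for "true":
  position 1: true
  position 2: true
  position 4: true
  position 9: true
  position 10: true
  position 11: true
  position 14: true
  position 16: true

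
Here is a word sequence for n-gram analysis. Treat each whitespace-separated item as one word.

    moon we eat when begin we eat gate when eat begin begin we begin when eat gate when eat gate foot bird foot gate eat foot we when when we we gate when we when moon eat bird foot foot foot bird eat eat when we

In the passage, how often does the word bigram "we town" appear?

Scanning the 45 overlapping bigram windows for "we town":
  (none found)

0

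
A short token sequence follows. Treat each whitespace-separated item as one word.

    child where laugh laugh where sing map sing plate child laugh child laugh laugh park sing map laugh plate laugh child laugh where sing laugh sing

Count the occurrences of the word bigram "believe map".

Scanning the 25 overlapping bigram windows for "believe map":
  (none found)

0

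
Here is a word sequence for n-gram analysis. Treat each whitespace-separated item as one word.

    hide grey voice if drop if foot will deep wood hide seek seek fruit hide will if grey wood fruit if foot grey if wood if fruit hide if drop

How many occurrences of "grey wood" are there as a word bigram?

1

Scanning the 29 overlapping bigram windows for "grey wood":
  position 18–19: grey wood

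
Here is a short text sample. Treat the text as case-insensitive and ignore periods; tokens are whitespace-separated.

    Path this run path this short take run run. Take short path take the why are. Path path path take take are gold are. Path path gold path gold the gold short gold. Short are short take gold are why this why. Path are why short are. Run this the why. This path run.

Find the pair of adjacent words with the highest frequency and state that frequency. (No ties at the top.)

Bigram frequencies (highest first):
  path path: 3
  path this: 2
  short take: 2
  path take: 2
  the why: 2
  are path: 2
  … (34 more, each ≤ 2)

"path path", 3 times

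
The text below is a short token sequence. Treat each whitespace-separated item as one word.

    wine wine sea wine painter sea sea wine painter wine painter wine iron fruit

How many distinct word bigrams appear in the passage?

14 tokens → 13 bigram windows in total.
Repeated bigrams (each contributes count−1 duplicates):
  wine painter: 3
  painter wine: 2
  sea wine: 2
4 duplicate windows → 13 − 4 = 9 distinct.

9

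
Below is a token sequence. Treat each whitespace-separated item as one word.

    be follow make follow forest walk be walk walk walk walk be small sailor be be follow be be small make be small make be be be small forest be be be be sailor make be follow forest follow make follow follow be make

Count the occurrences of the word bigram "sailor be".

Scanning the 43 overlapping bigram windows for "sailor be":
  position 14–15: sailor be

1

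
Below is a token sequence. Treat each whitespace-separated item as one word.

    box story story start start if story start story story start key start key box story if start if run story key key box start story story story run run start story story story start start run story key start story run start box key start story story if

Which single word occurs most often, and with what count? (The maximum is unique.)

"story", 17 times

Unigram frequencies (highest first):
  story: 17
  start: 13
  key: 6
  run: 5
  box: 4
  if: 4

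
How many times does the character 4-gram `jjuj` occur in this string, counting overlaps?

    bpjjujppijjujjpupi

2

Sliding a length-4 window over the 18 characters (15 positions):
  position 3–6: jjuj
  position 10–13: jjuj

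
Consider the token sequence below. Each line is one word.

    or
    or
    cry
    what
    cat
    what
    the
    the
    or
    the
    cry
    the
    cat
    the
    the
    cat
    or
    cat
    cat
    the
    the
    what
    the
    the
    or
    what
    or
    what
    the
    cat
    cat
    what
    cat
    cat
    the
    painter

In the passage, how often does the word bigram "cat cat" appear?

3

Scanning the 35 overlapping bigram windows for "cat cat":
  position 18–19: cat cat
  position 30–31: cat cat
  position 33–34: cat cat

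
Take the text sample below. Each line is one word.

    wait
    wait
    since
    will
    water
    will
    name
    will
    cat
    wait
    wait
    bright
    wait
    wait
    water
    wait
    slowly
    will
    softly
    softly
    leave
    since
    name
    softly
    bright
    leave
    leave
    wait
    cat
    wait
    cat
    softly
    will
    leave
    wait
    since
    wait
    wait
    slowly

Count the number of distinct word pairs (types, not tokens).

30

39 tokens → 38 bigram windows in total.
Repeated bigrams (each contributes count−1 duplicates):
  wait wait: 4
  cat wait: 2
  leave wait: 2
  wait cat: 2
  wait since: 2
  wait slowly: 2
8 duplicate windows → 38 − 8 = 30 distinct.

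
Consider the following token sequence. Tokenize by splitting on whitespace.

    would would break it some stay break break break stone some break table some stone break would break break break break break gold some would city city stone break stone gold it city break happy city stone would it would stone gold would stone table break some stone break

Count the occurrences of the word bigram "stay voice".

Scanning the 48 overlapping bigram windows for "stay voice":
  (none found)

0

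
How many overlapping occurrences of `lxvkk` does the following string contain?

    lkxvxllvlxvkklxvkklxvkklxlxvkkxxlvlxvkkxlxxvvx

5

Sliding a length-5 window over the 46 characters (42 positions):
  position 9–13: lxvkk
  position 14–18: lxvkk
  position 19–23: lxvkk
  position 26–30: lxvkk
  position 35–39: lxvkk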